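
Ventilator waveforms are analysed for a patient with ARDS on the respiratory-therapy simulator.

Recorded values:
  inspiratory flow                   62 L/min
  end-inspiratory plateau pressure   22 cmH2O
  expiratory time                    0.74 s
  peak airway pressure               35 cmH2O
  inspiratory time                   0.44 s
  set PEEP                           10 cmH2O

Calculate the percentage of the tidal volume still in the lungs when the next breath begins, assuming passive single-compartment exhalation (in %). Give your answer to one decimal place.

21.2

Flow: 62 L/min ÷ 60 = 1.0333 L/s.
Vt = flow × Ti = 1.0333 L/s × 0.44 s × 1000 mL/L = 454.65 mL.
R = (PIP − Pplat)/V̇ = (35 − 22) / 1.0333 = 13.0/1.0333 = 12.581 cmH2O·s/L.
C = Vt/(Pplat − PEEP) = 454.65 / (22 − 10) = 454.65/12.0 = 37.888 mL/cmH2O.
τ = R × C = 12.581 × 0.03789 L/cmH2O = 0.4767 s.
Fraction remaining at end-expiration = e^(−Te/τ) = e^(−0.74/0.4767) = 0.2118 → 21.18%.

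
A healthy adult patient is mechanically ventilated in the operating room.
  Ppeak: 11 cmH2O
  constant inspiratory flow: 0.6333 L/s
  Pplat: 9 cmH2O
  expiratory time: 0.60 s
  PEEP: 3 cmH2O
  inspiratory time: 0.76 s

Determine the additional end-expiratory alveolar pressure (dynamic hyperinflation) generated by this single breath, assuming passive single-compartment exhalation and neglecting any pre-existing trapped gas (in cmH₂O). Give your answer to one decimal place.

Vt = flow × Ti = 0.6333 L/s × 0.76 s × 1000 mL/L = 481.31 mL.
R = (PIP − Pplat)/V̇ = (11 − 9) / 0.6333 = 2.0/0.6333 = 3.158 cmH2O·s/L.
C = Vt/(Pplat − PEEP) = 481.31 / (9 − 3) = 481.31/6.0 = 80.218 mL/cmH2O.
τ = R × C = 3.158 × 0.08022 L/cmH2O = 0.2533 s.
Fraction remaining = e^(−Te/τ) = e^(−0.60/0.2533) = 0.0936; trapped volume = 481.31 × 0.0936 = 45.051 mL.
Additional alveolar pressure from trapping ≈ V_trapped / C = 45.051 / 80.218 = 0.5616 cmH2O.

0.6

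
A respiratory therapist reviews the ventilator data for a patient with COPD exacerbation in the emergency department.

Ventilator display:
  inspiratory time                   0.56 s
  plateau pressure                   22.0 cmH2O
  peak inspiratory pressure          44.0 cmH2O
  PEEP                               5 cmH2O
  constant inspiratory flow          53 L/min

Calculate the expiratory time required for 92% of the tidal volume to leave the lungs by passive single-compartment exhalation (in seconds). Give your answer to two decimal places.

1.83

Flow: 53 L/min ÷ 60 = 0.8833 L/s.
Vt = flow × Ti = 0.8833 L/s × 0.56 s × 1000 mL/L = 494.65 mL.
R = (PIP − Pplat)/V̇ = (44.0 − 22.0) / 0.8833 = 22.0/0.8833 = 24.907 cmH2O·s/L.
C = Vt/(Pplat − PEEP) = 494.65 / (22.0 − 5) = 494.65/17.0 = 29.097 mL/cmH2O.
τ = R × C = 24.907 × 0.0291 L/cmH2O = 0.7248 s.
t = −τ·ln(1 − 0.92) = −0.7248·ln(0.08) = 1.831 s.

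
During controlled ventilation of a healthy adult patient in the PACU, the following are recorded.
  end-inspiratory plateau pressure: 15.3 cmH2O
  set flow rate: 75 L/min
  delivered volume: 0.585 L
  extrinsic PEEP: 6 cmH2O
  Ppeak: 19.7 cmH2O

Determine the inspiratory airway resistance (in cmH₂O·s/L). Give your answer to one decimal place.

Flow: 75 L/min ÷ 60 = 1.25 L/s.
Raw = (PIP − Pplat) / flow = (19.7 − 15.3) / 1.25 = 4.4 / 1.25 = 3.52 cmH2O·s/L.

3.5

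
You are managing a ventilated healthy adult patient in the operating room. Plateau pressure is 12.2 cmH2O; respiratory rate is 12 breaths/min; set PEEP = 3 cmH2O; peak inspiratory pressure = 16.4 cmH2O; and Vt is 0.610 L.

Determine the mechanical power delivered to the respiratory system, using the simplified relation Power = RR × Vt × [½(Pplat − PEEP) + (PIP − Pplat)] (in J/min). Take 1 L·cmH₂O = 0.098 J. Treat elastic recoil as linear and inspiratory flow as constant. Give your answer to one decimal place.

6.3

Per-breath work = Vt × [½(Pplat−PEEP) + (PIP−Pplat)] = 0.610 × [0.5×9.2 + 4.2] = 0.610 × 8.8 = 5.368 L·cmH2O.
Power = 12 × 5.368 = 64.416 L·cmH2O/min.
× 0.098 J/(L·cmH2O) → 6.313 J/min.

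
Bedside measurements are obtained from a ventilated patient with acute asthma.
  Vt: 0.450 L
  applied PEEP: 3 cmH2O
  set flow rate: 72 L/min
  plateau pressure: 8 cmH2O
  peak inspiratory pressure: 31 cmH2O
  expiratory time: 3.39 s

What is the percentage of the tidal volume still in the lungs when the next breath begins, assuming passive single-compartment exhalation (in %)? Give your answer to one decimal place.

Flow: 72 L/min ÷ 60 = 1.2 L/s.
R = (PIP − Pplat)/V̇ = (31 − 8) / 1.2 = 23.0/1.2 = 19.167 cmH2O·s/L.
C = Vt/(Pplat − PEEP) = 450.0 / (8 − 3) = 450.0/5.0 = 90.0 mL/cmH2O.
τ = R × C = 19.167 × 0.09 L/cmH2O = 1.725 s.
Fraction remaining at end-expiration = e^(−Te/τ) = e^(−3.39/1.725) = 0.1401 → 14.01%.

14.0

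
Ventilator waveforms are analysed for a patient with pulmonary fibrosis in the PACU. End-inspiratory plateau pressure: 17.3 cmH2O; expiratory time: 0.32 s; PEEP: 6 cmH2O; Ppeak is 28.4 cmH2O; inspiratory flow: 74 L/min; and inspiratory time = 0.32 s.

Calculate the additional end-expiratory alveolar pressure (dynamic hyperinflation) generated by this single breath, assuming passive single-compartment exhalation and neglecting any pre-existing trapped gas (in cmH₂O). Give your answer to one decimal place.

4.1

Flow: 74 L/min ÷ 60 = 1.2333 L/s.
Vt = flow × Ti = 1.2333 L/s × 0.32 s × 1000 mL/L = 394.66 mL.
R = (PIP − Pplat)/V̇ = (28.4 − 17.3) / 1.2333 = 11.1/1.2333 = 9.0 cmH2O·s/L.
C = Vt/(Pplat − PEEP) = 394.66 / (17.3 − 6) = 394.66/11.3 = 34.926 mL/cmH2O.
τ = R × C = 9.0 × 0.03493 L/cmH2O = 0.3144 s.
Fraction remaining = e^(−Te/τ) = e^(−0.32/0.3144) = 0.3614; trapped volume = 394.66 × 0.3614 = 142.63 mL.
Additional alveolar pressure from trapping ≈ V_trapped / C = 142.63 / 34.926 = 4.084 cmH2O.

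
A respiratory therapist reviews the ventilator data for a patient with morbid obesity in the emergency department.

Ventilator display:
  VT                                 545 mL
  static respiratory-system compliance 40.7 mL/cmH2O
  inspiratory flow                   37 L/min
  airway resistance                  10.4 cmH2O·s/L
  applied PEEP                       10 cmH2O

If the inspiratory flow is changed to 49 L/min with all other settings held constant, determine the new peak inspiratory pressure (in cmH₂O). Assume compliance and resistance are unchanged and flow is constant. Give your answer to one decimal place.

31.9

Flow: 37 L/min ÷ 60 = 0.6167 L/s.
New flow: 49 L/min ÷ 60 = 0.8167 L/s.
PIP = Vt/C + R·V̇ + PEEP (constant-flow equation of motion).
Only the resistive term changes: ΔPIP = R × ΔV̇ = 10.4 × (0.8167 − 0.6167) = 10.4 × 0.2 = 2.08 cmH2O.
Original PIP = 545/40.7 + 10.4×0.6167 + 10 = 29.804 cmH2O; new PIP = 29.804 + (2.08) = 31.884 cmH2O.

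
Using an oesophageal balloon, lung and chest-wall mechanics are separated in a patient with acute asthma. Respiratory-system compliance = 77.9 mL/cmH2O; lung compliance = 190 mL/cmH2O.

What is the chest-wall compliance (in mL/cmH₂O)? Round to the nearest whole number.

1/Ccw = 1/Crs − 1/CL.
1/Ccw = 1/77.9 − 1/190 = 0.007574.
Ccw = 132.03 mL/cmH2O.

132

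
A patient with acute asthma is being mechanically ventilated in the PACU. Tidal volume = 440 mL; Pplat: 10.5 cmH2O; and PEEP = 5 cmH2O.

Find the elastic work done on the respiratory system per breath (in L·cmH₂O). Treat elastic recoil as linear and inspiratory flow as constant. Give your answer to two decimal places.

1.21

Elastic work ≈ ½ × (Pplat − PEEP) × Vt = 0.5 × (10.5 − 5) × 0.440 L = 0.5 × 5.5 × 0.440 = 1.21 L·cmH2O.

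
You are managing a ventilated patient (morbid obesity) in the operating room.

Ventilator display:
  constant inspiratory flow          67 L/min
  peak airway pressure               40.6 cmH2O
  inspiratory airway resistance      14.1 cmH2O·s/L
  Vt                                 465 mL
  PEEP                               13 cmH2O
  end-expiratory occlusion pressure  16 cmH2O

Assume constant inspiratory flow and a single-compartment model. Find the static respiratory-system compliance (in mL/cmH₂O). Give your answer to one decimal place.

Flow: 67 L/min ÷ 60 = 1.1167 L/s.
Total PEEP = 16 cmH2O (set 13 + intrinsic 3); this is the baseline alveolar pressure.
Equation of motion (constant flow): PIP = Vt/C + R·V̇ + PEEP.
Vt/C = PIP − R·V̇ − PEEP = 40.6 − 14.1×1.1167 − 16 = 40.6 − 15.745 − 16 = 8.855 cmH2O.
C = Vt / 8.855 = 465 / 8.855 = 52.513 mL/cmH2O.

52.5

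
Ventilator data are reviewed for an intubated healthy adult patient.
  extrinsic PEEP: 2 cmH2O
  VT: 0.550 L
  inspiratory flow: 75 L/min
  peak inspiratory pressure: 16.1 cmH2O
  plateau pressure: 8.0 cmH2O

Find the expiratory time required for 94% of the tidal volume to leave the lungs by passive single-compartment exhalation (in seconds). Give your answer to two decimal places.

1.67

Flow: 75 L/min ÷ 60 = 1.25 L/s.
R = (PIP − Pplat)/V̇ = (16.1 − 8.0) / 1.25 = 8.1/1.25 = 6.48 cmH2O·s/L.
C = Vt/(Pplat − PEEP) = 550.0 / (8.0 − 2) = 550.0/6.0 = 91.667 mL/cmH2O.
τ = R × C = 6.48 × 0.09167 L/cmH2O = 0.594 s.
t = −τ·ln(1 − 0.94) = −0.594·ln(0.06) = 1.671 s.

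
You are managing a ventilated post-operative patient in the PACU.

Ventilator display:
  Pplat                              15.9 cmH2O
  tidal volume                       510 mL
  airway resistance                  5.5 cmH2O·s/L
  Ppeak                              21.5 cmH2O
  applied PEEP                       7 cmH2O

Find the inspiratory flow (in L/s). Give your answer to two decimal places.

flow = (PIP − Pplat) / Raw = 5.6 / 5.5 = 1.018 L/s.

1.02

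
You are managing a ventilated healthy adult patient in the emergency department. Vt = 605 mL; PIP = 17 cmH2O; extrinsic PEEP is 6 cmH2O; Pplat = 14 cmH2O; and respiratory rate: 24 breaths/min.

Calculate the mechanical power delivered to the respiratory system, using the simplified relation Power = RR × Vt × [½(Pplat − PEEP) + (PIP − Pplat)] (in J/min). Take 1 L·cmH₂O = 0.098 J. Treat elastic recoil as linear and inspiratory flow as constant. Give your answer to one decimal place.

10.0

Per-breath work = Vt × [½(Pplat−PEEP) + (PIP−Pplat)] = 0.605 × [0.5×8.0 + 3.0] = 0.605 × 7.0 = 4.235 L·cmH2O.
Power = 24 × 4.235 = 101.64 L·cmH2O/min.
× 0.098 J/(L·cmH2O) → 9.961 J/min.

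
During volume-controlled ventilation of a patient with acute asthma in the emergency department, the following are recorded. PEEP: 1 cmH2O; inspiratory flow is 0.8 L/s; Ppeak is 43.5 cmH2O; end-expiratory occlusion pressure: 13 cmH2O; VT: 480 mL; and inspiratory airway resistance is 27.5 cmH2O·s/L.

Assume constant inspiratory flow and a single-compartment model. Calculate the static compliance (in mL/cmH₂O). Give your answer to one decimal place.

Total PEEP = 13 cmH2O (set 1 + intrinsic 12); this is the baseline alveolar pressure.
Equation of motion (constant flow): PIP = Vt/C + R·V̇ + PEEP.
Vt/C = PIP − R·V̇ − PEEP = 43.5 − 27.5×0.8 − 13 = 43.5 − 22.0 − 13 = 8.5 cmH2O.
C = Vt / 8.5 = 480 / 8.5 = 56.471 mL/cmH2O.

56.5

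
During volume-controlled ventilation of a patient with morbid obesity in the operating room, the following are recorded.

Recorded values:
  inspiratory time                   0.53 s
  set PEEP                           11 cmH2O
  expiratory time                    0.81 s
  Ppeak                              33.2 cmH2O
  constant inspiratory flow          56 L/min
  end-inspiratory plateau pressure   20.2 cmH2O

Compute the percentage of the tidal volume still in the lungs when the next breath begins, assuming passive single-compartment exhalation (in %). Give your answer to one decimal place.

Flow: 56 L/min ÷ 60 = 0.9333 L/s.
Vt = flow × Ti = 0.9333 L/s × 0.53 s × 1000 mL/L = 494.65 mL.
R = (PIP − Pplat)/V̇ = (33.2 − 20.2) / 0.9333 = 13.0/0.9333 = 13.929 cmH2O·s/L.
C = Vt/(Pplat − PEEP) = 494.65 / (20.2 − 11) = 494.65/9.2 = 53.766 mL/cmH2O.
τ = R × C = 13.929 × 0.05377 L/cmH2O = 0.749 s.
Fraction remaining at end-expiration = e^(−Te/τ) = e^(−0.81/0.749) = 0.3391 → 33.91%.

33.9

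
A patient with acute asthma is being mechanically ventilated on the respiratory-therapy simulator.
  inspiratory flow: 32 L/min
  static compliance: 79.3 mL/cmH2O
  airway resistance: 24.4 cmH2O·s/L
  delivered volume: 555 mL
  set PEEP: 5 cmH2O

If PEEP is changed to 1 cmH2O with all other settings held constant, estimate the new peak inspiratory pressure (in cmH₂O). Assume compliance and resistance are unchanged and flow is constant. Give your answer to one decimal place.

Flow: 32 L/min ÷ 60 = 0.5333 L/s.
PIP = Vt/C + R·V̇ + PEEP (constant-flow equation of motion).
Only the baseline term changes: ΔPIP = ΔPEEP = 1 − 5 = -4.0 cmH2O.
Original PIP = 555/79.3 + 24.4×0.5333 + 5 = 25.011 cmH2O; new PIP = 25.011 + (-4.0) = 21.011 cmH2O.

21.0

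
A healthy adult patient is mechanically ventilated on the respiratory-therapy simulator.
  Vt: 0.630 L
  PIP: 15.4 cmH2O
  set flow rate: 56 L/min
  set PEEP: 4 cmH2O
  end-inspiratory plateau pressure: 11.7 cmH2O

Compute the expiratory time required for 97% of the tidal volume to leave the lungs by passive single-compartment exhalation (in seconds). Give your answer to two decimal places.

Flow: 56 L/min ÷ 60 = 0.9333 L/s.
R = (PIP − Pplat)/V̇ = (15.4 − 11.7) / 0.9333 = 3.7/0.9333 = 3.964 cmH2O·s/L.
C = Vt/(Pplat − PEEP) = 630.0 / (11.7 − 4) = 630.0/7.7 = 81.818 mL/cmH2O.
τ = R × C = 3.964 × 0.08182 L/cmH2O = 0.3243 s.
t = −τ·ln(1 − 0.97) = −0.3243·ln(0.03) = 1.137 s.

1.14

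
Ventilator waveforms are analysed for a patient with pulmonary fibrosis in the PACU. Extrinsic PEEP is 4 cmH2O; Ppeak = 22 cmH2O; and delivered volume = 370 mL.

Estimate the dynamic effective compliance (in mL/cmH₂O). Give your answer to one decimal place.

20.6

Dynamic compliance = Vt / (PIP − PEEP) = 370 / (22 − 4) = 370 / 18.0 = 20.556 mL/cmH2O.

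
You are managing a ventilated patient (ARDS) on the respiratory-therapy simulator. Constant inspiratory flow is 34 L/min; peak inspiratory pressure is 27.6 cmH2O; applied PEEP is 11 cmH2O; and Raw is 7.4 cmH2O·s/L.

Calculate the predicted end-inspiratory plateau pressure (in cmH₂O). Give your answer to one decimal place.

23.4

Flow: 34 L/min ÷ 60 = 0.5667 L/s.
Pplat = PIP − Raw × flow = 27.6 − 7.4 × 0.5667 = 27.6 − 4.194 = 23.406 cmH2O.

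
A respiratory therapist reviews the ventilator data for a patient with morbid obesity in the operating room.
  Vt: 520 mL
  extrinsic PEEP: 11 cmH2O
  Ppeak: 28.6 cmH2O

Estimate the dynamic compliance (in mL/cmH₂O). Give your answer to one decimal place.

Dynamic compliance = Vt / (PIP − PEEP) = 520 / (28.6 − 11) = 520 / 17.6 = 29.545 mL/cmH2O.

29.5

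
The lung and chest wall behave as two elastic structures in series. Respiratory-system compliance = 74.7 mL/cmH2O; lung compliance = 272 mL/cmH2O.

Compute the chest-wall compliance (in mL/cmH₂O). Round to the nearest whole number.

103

1/Ccw = 1/Crs − 1/CL.
1/Ccw = 1/74.7 − 1/272 = 0.00971.
Ccw = 102.99 mL/cmH2O.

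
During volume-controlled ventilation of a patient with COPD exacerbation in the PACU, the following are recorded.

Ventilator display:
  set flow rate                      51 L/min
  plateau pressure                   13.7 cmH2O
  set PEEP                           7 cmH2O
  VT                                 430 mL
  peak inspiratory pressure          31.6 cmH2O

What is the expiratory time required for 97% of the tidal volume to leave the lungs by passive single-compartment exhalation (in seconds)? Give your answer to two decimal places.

4.74

Flow: 51 L/min ÷ 60 = 0.85 L/s.
R = (PIP − Pplat)/V̇ = (31.6 − 13.7) / 0.85 = 17.9/0.85 = 21.059 cmH2O·s/L.
C = Vt/(Pplat − PEEP) = 430.0 / (13.7 − 7) = 430.0/6.7 = 64.179 mL/cmH2O.
τ = R × C = 21.059 × 0.06418 L/cmH2O = 1.352 s.
t = −τ·ln(1 − 0.97) = −1.352·ln(0.03) = 4.741 s.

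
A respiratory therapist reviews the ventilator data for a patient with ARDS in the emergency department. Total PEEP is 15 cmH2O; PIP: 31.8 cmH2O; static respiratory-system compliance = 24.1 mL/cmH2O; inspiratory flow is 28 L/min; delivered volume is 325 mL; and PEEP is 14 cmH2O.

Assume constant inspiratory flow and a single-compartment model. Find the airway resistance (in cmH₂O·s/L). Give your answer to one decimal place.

7.1

Flow: 28 L/min ÷ 60 = 0.4667 L/s.
Total PEEP = 15 cmH2O (set 14 + intrinsic 1); this is the baseline alveolar pressure.
Equation of motion (constant flow): PIP = Vt/C + R·V̇ + PEEP.
R·V̇ = PIP − Vt/C − PEEP = 31.8 − 325/24.1 − 15 = 31.8 − 13.485 − 15 = 3.315 cmH2O.
R = 3.315 / 0.4667 = 7.103 cmH2O·s/L.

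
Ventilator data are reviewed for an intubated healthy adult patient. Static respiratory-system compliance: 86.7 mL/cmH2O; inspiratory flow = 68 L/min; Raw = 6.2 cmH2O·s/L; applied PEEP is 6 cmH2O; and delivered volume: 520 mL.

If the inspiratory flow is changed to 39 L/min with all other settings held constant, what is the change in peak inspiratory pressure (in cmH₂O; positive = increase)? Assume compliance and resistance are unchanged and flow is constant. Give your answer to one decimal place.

-3.0

Flow: 68 L/min ÷ 60 = 1.1333 L/s.
New flow: 39 L/min ÷ 60 = 0.65 L/s.
PIP = Vt/C + R·V̇ + PEEP (constant-flow equation of motion).
Only the resistive term changes: ΔPIP = R × ΔV̇ = 6.2 × (0.65 − 1.1333) = 6.2 × -0.4833 = -2.996 cmH2O.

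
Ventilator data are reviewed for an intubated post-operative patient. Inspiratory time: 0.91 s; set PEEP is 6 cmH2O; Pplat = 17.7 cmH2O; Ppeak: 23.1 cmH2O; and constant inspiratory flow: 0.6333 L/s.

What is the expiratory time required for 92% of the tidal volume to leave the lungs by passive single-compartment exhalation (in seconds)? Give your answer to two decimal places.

Vt = flow × Ti = 0.6333 L/s × 0.91 s × 1000 mL/L = 576.3 mL.
R = (PIP − Pplat)/V̇ = (23.1 − 17.7) / 0.6333 = 5.4/0.6333 = 8.527 cmH2O·s/L.
C = Vt/(Pplat − PEEP) = 576.3 / (17.7 − 6) = 576.3/11.7 = 49.256 mL/cmH2O.
τ = R × C = 8.527 × 0.04926 L/cmH2O = 0.42 s.
t = −τ·ln(1 − 0.92) = −0.42·ln(0.08) = 1.061 s.

1.06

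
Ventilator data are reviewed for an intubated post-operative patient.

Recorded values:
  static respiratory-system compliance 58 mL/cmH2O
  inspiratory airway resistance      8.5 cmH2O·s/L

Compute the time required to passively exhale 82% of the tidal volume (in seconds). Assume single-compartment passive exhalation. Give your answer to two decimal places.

0.85

τ = R × C = 8.5 × 58 mL/cmH2O = 8.5 × 0.058 L/cmH2O = 0.493 s.
Exhaled fraction f = 1 − e^(−t/τ) → t = −τ·ln(1 − f) = −0.493·ln(0.18) = 0.8454 s.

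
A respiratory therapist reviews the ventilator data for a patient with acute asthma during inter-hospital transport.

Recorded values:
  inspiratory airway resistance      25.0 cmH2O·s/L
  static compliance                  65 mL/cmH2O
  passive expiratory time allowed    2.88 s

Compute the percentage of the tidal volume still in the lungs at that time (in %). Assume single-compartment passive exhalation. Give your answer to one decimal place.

17.0

τ = R × C = 25.0 × 65 mL/cmH2O = 25.0 × 0.065 L/cmH2O = 1.625 s.
Passive exhalation: V(t)/V₀ = e^(−t/τ) = e^(−2.88/1.625) = 0.1699.
Fraction remaining = 0.1699 → 16.99%.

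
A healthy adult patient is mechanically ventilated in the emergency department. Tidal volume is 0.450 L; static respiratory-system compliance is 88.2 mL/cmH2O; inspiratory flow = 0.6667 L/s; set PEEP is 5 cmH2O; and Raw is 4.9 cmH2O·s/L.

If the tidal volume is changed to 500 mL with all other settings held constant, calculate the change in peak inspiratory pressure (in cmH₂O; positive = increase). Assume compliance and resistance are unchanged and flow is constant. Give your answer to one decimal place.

0.6

PIP = Vt/C + R·V̇ + PEEP (constant-flow equation of motion).
Only the elastic term changes: ΔPIP = ΔVt / C = (500 − 450) / 88.2 = 0.5669 cmH2O.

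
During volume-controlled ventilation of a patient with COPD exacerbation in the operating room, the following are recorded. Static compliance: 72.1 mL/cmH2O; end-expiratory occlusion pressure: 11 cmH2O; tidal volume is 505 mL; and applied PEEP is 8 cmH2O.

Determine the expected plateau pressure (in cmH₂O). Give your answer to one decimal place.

18.0

End-expiratory occlusion gives total PEEP = 11 cmH2O (intrinsic PEEP = 11 − 8 = 3). Use total PEEP for the elastic gradient.
Pplat = PEEPtotal + Vt / Cstat = 11 + 505 / 72.1 = 11 + 7.004 = 18.004 cmH2O.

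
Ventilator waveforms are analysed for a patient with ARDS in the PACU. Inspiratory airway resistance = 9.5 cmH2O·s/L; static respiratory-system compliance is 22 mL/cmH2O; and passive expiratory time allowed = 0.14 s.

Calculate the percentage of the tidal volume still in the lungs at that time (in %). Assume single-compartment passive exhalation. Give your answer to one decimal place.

51.2

τ = R × C = 9.5 × 22 mL/cmH2O = 9.5 × 0.022 L/cmH2O = 0.209 s.
Passive exhalation: V(t)/V₀ = e^(−t/τ) = e^(−0.14/0.209) = 0.5118.
Fraction remaining = 0.5118 → 51.18%.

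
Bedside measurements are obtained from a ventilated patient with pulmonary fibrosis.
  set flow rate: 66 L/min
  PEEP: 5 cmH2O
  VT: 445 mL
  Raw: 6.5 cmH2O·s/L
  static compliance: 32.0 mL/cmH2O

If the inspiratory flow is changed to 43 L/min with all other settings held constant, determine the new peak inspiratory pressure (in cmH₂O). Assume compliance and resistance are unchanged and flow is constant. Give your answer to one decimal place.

23.6

Flow: 66 L/min ÷ 60 = 1.1 L/s.
New flow: 43 L/min ÷ 60 = 0.7167 L/s.
PIP = Vt/C + R·V̇ + PEEP (constant-flow equation of motion).
Only the resistive term changes: ΔPIP = R × ΔV̇ = 6.5 × (0.7167 − 1.1) = 6.5 × -0.3833 = -2.491 cmH2O.
Original PIP = 445/32.0 + 6.5×1.1 + 5 = 26.056 cmH2O; new PIP = 26.056 + (-2.491) = 23.565 cmH2O.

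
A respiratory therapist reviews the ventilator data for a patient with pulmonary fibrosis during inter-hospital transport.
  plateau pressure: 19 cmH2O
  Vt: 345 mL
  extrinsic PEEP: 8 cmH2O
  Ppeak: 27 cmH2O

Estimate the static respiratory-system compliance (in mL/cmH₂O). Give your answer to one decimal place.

Cstat = Vt / (Pplat − PEEP) = 345 / (19 − 8) = 345 / 11.0 = 31.364 mL/cmH2O.

31.4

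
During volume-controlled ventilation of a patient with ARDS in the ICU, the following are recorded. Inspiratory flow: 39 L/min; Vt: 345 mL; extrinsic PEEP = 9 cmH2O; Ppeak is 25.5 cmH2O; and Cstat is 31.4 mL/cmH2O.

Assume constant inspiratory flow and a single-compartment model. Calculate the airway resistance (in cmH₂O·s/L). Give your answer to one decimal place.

Flow: 39 L/min ÷ 60 = 0.65 L/s.
Equation of motion (constant flow): PIP = Vt/C + R·V̇ + PEEP.
R·V̇ = PIP − Vt/C − PEEP = 25.5 − 345/31.4 − 9 = 25.5 − 10.987 − 9 = 5.513 cmH2O.
R = 5.513 / 0.65 = 8.482 cmH2O·s/L.

8.5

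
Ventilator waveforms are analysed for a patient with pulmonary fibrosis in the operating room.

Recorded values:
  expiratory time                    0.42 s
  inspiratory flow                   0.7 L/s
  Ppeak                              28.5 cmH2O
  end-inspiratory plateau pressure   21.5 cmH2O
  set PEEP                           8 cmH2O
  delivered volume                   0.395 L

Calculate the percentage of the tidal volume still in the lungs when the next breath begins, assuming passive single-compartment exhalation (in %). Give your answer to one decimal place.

23.8

R = (PIP − Pplat)/V̇ = (28.5 − 21.5) / 0.7 = 7.0/0.7 = 10.0 cmH2O·s/L.
C = Vt/(Pplat − PEEP) = 395.0 / (21.5 − 8) = 395.0/13.5 = 29.259 mL/cmH2O.
τ = R × C = 10.0 × 0.02926 L/cmH2O = 0.2926 s.
Fraction remaining at end-expiration = e^(−Te/τ) = e^(−0.42/0.2926) = 0.238 → 23.8%.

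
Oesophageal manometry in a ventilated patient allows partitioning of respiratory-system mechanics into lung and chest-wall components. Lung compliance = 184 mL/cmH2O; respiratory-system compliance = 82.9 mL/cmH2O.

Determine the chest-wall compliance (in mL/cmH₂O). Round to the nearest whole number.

1/Ccw = 1/Crs − 1/CL.
1/Ccw = 1/82.9 − 1/184 = 0.006628.
Ccw = 150.88 mL/cmH2O.

151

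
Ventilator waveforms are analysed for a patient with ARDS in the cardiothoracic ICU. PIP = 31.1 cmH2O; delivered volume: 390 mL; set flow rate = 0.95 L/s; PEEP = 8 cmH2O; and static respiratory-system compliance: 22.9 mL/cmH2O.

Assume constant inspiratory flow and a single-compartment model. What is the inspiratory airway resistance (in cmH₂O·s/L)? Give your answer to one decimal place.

Equation of motion (constant flow): PIP = Vt/C + R·V̇ + PEEP.
R·V̇ = PIP − Vt/C − PEEP = 31.1 − 390/22.9 − 8 = 31.1 − 17.031 − 8 = 6.069 cmH2O.
R = 6.069 / 0.95 = 6.388 cmH2O·s/L.

6.4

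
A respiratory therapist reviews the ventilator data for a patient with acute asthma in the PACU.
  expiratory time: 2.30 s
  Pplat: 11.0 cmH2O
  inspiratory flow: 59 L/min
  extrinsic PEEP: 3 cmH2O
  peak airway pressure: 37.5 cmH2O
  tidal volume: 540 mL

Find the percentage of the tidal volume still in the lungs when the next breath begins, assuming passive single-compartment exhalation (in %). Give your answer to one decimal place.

28.2

Flow: 59 L/min ÷ 60 = 0.9833 L/s.
R = (PIP − Pplat)/V̇ = (37.5 − 11.0) / 0.9833 = 26.5/0.9833 = 26.95 cmH2O·s/L.
C = Vt/(Pplat − PEEP) = 540.0 / (11.0 − 3) = 540.0/8.0 = 67.5 mL/cmH2O.
τ = R × C = 26.95 × 0.0675 L/cmH2O = 1.819 s.
Fraction remaining at end-expiration = e^(−Te/τ) = e^(−2.30/1.819) = 0.2824 → 28.24%.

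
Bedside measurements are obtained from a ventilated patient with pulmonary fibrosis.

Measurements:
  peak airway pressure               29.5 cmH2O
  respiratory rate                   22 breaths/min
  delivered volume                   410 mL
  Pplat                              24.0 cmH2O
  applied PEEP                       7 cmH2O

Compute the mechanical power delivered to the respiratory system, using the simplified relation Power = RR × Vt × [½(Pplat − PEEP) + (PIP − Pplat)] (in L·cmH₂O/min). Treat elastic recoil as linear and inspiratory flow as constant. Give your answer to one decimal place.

126.3

Per-breath work = Vt × [½(Pplat−PEEP) + (PIP−Pplat)] = 0.410 × [0.5×17.0 + 5.5] = 0.410 × 14.0 = 5.74 L·cmH2O.
Power = 22 × 5.74 = 126.28 L·cmH2O/min.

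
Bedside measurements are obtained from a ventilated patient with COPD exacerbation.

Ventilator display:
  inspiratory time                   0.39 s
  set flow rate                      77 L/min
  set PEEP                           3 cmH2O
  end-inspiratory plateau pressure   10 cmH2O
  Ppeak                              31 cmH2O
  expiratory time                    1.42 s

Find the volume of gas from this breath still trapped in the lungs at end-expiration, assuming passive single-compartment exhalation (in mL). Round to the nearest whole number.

Flow: 77 L/min ÷ 60 = 1.2833 L/s.
Vt = flow × Ti = 1.2833 L/s × 0.39 s × 1000 mL/L = 500.49 mL.
R = (PIP − Pplat)/V̇ = (31 − 10) / 1.2833 = 21.0/1.2833 = 16.364 cmH2O·s/L.
C = Vt/(Pplat − PEEP) = 500.49 / (10 − 3) = 500.49/7.0 = 71.499 mL/cmH2O.
τ = R × C = 16.364 × 0.0715 L/cmH2O = 1.17 s.
Fraction remaining = e^(−Te/τ) = e^(−1.42/1.17) = 0.2971.
Trapped volume = 500.49 × 0.2971 = 148.7 mL.

149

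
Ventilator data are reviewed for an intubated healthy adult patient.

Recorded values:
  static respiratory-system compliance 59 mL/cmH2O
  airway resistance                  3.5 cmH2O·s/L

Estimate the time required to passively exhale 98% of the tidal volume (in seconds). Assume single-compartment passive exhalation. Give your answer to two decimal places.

0.81

τ = R × C = 3.5 × 59 mL/cmH2O = 3.5 × 0.059 L/cmH2O = 0.2065 s.
Exhaled fraction f = 1 − e^(−t/τ) → t = −τ·ln(1 − f) = −0.2065·ln(0.02) = 0.8078 s.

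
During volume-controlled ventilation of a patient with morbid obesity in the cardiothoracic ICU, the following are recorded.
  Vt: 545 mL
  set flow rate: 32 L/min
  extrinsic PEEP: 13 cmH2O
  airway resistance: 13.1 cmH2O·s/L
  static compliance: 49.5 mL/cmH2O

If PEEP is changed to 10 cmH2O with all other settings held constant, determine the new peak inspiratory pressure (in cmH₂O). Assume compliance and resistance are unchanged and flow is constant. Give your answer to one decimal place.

Flow: 32 L/min ÷ 60 = 0.5333 L/s.
PIP = Vt/C + R·V̇ + PEEP (constant-flow equation of motion).
Only the baseline term changes: ΔPIP = ΔPEEP = 10 − 13 = -3.0 cmH2O.
Original PIP = 545/49.5 + 13.1×0.5333 + 13 = 30.996 cmH2O; new PIP = 30.996 + (-3.0) = 27.996 cmH2O.

28.0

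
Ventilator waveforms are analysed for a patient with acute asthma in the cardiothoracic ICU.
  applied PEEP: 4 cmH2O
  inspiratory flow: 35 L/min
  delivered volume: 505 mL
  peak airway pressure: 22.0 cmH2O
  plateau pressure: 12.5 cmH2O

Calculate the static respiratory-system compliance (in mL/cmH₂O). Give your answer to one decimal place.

Cstat = Vt / (Pplat − PEEP) = 505 / (12.5 − 4) = 505 / 8.5 = 59.412 mL/cmH2O.

59.4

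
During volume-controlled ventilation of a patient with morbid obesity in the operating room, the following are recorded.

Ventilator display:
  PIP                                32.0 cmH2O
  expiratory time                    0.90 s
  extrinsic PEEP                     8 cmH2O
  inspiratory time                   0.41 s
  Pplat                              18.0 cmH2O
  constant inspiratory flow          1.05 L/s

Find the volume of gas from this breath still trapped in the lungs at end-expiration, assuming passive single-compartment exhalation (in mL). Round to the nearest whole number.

Vt = flow × Ti = 1.05 L/s × 0.41 s × 1000 mL/L = 430.5 mL.
R = (PIP − Pplat)/V̇ = (32.0 − 18.0) / 1.05 = 14.0/1.05 = 13.333 cmH2O·s/L.
C = Vt/(Pplat − PEEP) = 430.5 / (18.0 − 8) = 430.5/10.0 = 43.05 mL/cmH2O.
τ = R × C = 13.333 × 0.04305 L/cmH2O = 0.574 s.
Fraction remaining = e^(−Te/τ) = e^(−0.90/0.574) = 0.2085.
Trapped volume = 430.5 × 0.2085 = 89.759 mL.

90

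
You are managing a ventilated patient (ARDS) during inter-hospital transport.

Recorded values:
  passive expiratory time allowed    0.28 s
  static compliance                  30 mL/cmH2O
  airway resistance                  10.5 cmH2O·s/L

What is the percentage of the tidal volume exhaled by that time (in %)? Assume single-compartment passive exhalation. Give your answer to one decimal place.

58.9

τ = R × C = 10.5 × 30 mL/cmH2O = 10.5 × 0.030 L/cmH2O = 0.315 s.
Passive exhalation: V(t)/V₀ = e^(−t/τ) = e^(−0.28/0.315) = 0.4111.
Fraction exhaled = 1 − 0.4111 = 0.5889 → 58.89%.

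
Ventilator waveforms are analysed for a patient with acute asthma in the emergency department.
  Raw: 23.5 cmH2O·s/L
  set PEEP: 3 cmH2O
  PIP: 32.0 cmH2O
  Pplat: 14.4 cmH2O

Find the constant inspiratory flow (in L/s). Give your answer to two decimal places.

0.75

flow = (PIP − Pplat) / Raw = 17.6 / 23.5 = 0.7489 L/s.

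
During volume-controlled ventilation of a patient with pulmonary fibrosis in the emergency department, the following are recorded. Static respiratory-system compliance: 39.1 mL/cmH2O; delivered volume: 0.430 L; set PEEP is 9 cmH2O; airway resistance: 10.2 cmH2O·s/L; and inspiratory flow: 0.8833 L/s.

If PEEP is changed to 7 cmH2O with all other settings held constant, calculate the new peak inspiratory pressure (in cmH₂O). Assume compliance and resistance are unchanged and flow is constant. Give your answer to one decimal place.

PIP = Vt/C + R·V̇ + PEEP (constant-flow equation of motion).
Only the baseline term changes: ΔPIP = ΔPEEP = 7 − 9 = -2.0 cmH2O.
Original PIP = 430/39.1 + 10.2×0.8833 + 9 = 29.007 cmH2O; new PIP = 29.007 + (-2.0) = 27.007 cmH2O.

27.0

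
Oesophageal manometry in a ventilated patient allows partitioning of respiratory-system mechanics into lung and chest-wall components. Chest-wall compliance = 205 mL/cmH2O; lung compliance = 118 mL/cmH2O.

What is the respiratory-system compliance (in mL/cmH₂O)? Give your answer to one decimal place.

74.9

Lung and chest wall are elastances in series: 1/Crs = 1/CL + 1/Ccw.
1/Crs = 1/118 + 1/205 = 0.01335.
Crs = 74.906 mL/cmH2O.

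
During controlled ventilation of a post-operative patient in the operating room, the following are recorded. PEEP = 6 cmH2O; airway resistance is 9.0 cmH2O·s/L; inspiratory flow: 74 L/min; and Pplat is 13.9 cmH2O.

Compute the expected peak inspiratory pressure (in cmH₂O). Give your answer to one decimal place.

Flow: 74 L/min ÷ 60 = 1.2333 L/s.
PIP = Pplat + Raw × flow = 13.9 + 9.0 × 1.2333 = 13.9 + 11.1 = 25.0 cmH2O.

25.0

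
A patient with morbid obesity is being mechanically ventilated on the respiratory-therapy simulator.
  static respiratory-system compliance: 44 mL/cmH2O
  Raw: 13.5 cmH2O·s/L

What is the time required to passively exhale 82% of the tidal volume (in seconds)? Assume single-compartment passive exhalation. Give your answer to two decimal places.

τ = R × C = 13.5 × 44 mL/cmH2O = 13.5 × 0.044 L/cmH2O = 0.594 s.
Exhaled fraction f = 1 − e^(−t/τ) → t = −τ·ln(1 − f) = −0.594·ln(0.18) = 1.019 s.

1.02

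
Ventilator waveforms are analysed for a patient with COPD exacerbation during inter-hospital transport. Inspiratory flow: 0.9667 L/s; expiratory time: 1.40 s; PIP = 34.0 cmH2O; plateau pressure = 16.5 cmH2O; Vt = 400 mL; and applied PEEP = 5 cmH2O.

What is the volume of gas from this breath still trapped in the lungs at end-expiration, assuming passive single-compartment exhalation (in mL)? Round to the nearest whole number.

R = (PIP − Pplat)/V̇ = (34.0 − 16.5) / 0.9667 = 17.5/0.9667 = 18.103 cmH2O·s/L.
C = Vt/(Pplat − PEEP) = 400.0 / (16.5 − 5) = 400.0/11.5 = 34.783 mL/cmH2O.
τ = R × C = 18.103 × 0.03478 L/cmH2O = 0.6296 s.
Fraction remaining = e^(−Te/τ) = e^(−1.40/0.6296) = 0.1082.
Trapped volume = 400.0 × 0.1082 = 43.28 mL.

43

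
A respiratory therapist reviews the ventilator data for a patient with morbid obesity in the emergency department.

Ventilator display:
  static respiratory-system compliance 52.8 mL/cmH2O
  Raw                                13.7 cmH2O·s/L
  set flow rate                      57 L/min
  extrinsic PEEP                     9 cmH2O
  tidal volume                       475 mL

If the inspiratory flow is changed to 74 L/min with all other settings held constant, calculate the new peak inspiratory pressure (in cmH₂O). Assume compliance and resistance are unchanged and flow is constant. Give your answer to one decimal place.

Flow: 57 L/min ÷ 60 = 0.95 L/s.
New flow: 74 L/min ÷ 60 = 1.2333 L/s.
PIP = Vt/C + R·V̇ + PEEP (constant-flow equation of motion).
Only the resistive term changes: ΔPIP = R × ΔV̇ = 13.7 × (1.2333 − 0.95) = 13.7 × 0.2833 = 3.881 cmH2O.
Original PIP = 475/52.8 + 13.7×0.95 + 9 = 31.011 cmH2O; new PIP = 31.011 + (3.881) = 34.892 cmH2O.

34.9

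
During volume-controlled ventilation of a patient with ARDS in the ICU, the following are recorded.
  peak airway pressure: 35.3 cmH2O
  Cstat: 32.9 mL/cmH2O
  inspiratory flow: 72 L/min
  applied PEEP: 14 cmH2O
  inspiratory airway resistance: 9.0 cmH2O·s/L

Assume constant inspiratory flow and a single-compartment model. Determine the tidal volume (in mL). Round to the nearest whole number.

Flow: 72 L/min ÷ 60 = 1.2 L/s.
Equation of motion (constant flow): PIP = Vt/C + R·V̇ + PEEP.
Vt/C = PIP − R·V̇ − PEEP = 35.3 − 10.8 − 14 = 10.5 cmH2O.
Vt = C × 10.5 = 32.9 × 10.5 = 345.45 mL.

345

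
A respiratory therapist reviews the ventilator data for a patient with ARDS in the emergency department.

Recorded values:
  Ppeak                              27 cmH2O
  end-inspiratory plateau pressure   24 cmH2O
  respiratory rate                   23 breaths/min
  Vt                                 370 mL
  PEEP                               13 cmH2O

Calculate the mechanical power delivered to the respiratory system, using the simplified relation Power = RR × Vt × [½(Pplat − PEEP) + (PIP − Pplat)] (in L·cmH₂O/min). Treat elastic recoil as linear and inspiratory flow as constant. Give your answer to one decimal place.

72.3

Per-breath work = Vt × [½(Pplat−PEEP) + (PIP−Pplat)] = 0.370 × [0.5×11.0 + 3.0] = 0.370 × 8.5 = 3.145 L·cmH2O.
Power = 23 × 3.145 = 72.335 L·cmH2O/min.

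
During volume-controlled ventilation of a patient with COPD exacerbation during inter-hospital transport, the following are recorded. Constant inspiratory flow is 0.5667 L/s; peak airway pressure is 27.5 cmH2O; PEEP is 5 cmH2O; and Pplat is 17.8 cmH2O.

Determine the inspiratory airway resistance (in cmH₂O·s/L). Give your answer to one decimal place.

17.1

Raw = (PIP − Pplat) / flow = (27.5 − 17.8) / 0.5667 = 9.7 / 0.5667 = 17.117 cmH2O·s/L.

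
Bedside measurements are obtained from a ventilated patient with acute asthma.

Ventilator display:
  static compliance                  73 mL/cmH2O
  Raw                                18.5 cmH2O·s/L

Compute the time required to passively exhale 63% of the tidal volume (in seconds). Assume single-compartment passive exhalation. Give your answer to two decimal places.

τ = R × C = 18.5 × 73 mL/cmH2O = 18.5 × 0.073 L/cmH2O = 1.351 s.
Exhaled fraction f = 1 − e^(−t/τ) → t = −τ·ln(1 − f) = −1.351·ln(0.37) = 1.343 s.

1.34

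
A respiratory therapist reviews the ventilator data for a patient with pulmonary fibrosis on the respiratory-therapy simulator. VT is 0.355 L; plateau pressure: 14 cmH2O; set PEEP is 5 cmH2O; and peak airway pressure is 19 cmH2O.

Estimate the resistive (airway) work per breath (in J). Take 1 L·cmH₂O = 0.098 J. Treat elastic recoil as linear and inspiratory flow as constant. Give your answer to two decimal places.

With constant inspiratory flow the resistive pressure is constant at PIP − Pplat = 19 − 14 = 5.0 cmH2O, so resistive work = 5.0 × 0.355 = 1.775 L·cmH2O.
× 0.098 J/(L·cmH2O) → 0.174 J.

0.17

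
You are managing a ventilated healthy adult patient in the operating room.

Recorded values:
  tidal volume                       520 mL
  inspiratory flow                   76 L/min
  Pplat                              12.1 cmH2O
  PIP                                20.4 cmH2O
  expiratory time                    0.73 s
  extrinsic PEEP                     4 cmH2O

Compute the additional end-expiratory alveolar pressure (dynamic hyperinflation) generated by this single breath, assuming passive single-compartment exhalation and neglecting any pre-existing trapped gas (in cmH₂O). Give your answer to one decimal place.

Flow: 76 L/min ÷ 60 = 1.2667 L/s.
R = (PIP − Pplat)/V̇ = (20.4 − 12.1) / 1.2667 = 8.3/1.2667 = 6.552 cmH2O·s/L.
C = Vt/(Pplat − PEEP) = 520.0 / (12.1 − 4) = 520.0/8.1 = 64.198 mL/cmH2O.
τ = R × C = 6.552 × 0.0642 L/cmH2O = 0.4206 s.
Fraction remaining = e^(−Te/τ) = e^(−0.73/0.4206) = 0.1763; trapped volume = 520.0 × 0.1763 = 91.676 mL.
Additional alveolar pressure from trapping ≈ V_trapped / C = 91.676 / 64.198 = 1.428 cmH2O.

1.4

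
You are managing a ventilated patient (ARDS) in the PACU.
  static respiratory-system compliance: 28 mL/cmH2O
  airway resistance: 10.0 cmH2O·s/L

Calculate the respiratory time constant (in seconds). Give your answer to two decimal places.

0.28

τ = R × C = 10.0 × 28 mL/cmH2O = 10.0 × 0.028 L/cmH2O = 0.28 s.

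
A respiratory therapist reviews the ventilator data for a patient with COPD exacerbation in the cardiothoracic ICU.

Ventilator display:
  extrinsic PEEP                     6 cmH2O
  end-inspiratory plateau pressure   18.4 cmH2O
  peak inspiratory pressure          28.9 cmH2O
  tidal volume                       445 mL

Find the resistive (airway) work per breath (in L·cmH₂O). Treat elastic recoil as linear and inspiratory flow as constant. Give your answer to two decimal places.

4.67

With constant inspiratory flow the resistive pressure is constant at PIP − Pplat = 28.9 − 18.4 = 10.5 cmH2O, so resistive work = 10.5 × 0.445 = 4.673 L·cmH2O.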